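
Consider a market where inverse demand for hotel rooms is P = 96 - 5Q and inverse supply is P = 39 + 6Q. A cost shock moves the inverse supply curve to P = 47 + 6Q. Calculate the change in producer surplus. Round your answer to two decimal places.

-21.02

Initial equilibrium: Q_0 = 5.1818, P_0 = 70.0909; CS_0 = (1/2)(5.1818)(25.9091) = 67.1281, PS_0 = (1/2)(5.1818)(31.0909) = 80.5537.
New equilibrium: 96 - 5Q = 47 + 6Q gives Q_1 = 4.4545, P_1 = 73.7273; CS_1 = 49.6074, PS_1 = 59.5289.
Change in producer surplus = 59.5289 - 80.5537 = -21.0248.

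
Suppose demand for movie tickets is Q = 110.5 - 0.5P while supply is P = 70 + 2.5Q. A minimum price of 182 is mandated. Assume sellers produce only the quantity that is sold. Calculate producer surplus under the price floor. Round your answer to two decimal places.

Rewriting demand in inverse form: P = 221 - 2Q.
Without the control, 221 - 2Q = 70 + 2.5Q so Q* = 33.5556 and P* = 153.8889.
At the floor price 182, quantity demanded is (221 - 182)/2 = 19.5; demand is the short side, so Q = 19.5 trades at P = 182.
The supply price at Q = 19.5 is 118.75. PS is the trapezoid between 182 and supply over [0, 19.5]: (1/2)[(182 - 70) + (182 - 118.75)](19.5) = 1708.6875.

1708.69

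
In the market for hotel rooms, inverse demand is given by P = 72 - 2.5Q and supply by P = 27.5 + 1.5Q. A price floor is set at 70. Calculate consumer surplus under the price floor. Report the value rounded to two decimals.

Free-market equilibrium: 72 - 2.5Q = 27.5 + 1.5Q gives Q* = 11.125, P* = 44.1875.
At P = 70, buyers demand (72 - 70)/2.5 = 0.8 while sellers would supply more, so the quantity traded is 0.8 at price 70.
CS is the triangle under demand above 70: (1/2)(0.8)(72 - 70) = 0.8.

0.80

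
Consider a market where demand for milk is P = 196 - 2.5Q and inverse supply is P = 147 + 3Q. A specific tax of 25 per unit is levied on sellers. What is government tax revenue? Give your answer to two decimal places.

Without the tax, 196 - 2.5Q = 147 + 3Q so Q* = 8.9091 and P* = 173.7273.
With the tax, sellers need 25 more per unit: 196 - 2.5Q = 147 + 3Q + 25, so Q_t = 4.3636. Buyers pay P_b = 185.0909; sellers receive P_s = P_b - 25 = 160.0909.
Revenue is the tax times quantity traded: 25 x 4.3636 = 109.0909.

109.09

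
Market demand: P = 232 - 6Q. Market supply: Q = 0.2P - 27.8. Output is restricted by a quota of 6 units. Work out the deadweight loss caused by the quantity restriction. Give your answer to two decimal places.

33.14

Rewriting supply in inverse form: P = 139 + 5Q.
Without the quota, 232 - 6Q = 139 + 5Q gives Q* = 8.4545.
At Q = 6 the demand price is 232 - 6(6) = 196 and the supply price is 139 + 5(6) = 169.
DWL = (1/2)(gap between curves at 6) x (Q* - 6) = (1/2)(27)(2.4545) = 33.1364.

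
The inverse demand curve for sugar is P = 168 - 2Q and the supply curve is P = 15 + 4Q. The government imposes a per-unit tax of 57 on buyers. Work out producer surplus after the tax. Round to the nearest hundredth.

Without the tax, 168 - 2Q = 15 + 4Q so Q* = 25.5 and P* = 117.
With the tax, buyers' net willingness to pay falls by 57: (168 - 57) - 2Q = 15 + 4Q, so Q_t = 16. Buyers pay P_b = 136; sellers receive P_s = P_b - 57 = 79.
Producer surplus is the triangle above supply below P_s: (1/2)(16)(79 - 15) = 512.

512.00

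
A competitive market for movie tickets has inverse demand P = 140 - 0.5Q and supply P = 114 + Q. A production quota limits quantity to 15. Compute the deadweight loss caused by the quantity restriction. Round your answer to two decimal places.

Unrestricted equilibrium: Q* = (140 - 114)/(0.5 + 1) = 17.3333.
At Q = 15 the demand price is 140 - 0.5(15) = 132.5 and the supply price is 114 + (15) = 129.
Deadweight loss is the triangle between the curves from 15 to 17.3333: (1/2)(132.5 - 129)(17.3333 - 15) = 4.0833.

4.08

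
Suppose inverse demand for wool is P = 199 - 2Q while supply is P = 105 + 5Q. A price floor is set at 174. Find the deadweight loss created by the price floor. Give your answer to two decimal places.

Free-market equilibrium: 199 - 2Q = 105 + 5Q gives Q* = 13.4286, P* = 172.1429.
At the floor price 174, quantity demanded is (199 - 174)/2 = 12.5; demand is the short side, so Q = 12.5 trades at P = 174.
The lost-trades triangle has base Q* - 12.5 = 0.9286 and height equal to the gap between the curves at Q = 12.5, which is 174 - 167.5 = 6.5. DWL = (1/2)(0.9286)(6.5) = 3.0179.

3.02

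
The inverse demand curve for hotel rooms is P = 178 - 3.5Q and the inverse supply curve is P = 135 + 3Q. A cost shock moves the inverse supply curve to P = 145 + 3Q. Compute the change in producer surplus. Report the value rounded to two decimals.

Initial equilibrium: Q_0 = 6.6154, P_0 = 154.8462; CS_0 = (1/2)(6.6154)(23.1538) = 76.5858, PS_0 = (1/2)(6.6154)(19.8462) = 65.645.
New equilibrium: 178 - 3.5Q = 145 + 3Q gives Q_1 = 5.0769, P_1 = 160.2308; CS_1 = 45.1065, PS_1 = 38.6627.
Change in producer surplus = 38.6627 - 65.645 = -26.9822.

-26.98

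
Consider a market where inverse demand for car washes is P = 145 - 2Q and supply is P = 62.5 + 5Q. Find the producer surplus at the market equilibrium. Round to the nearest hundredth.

347.26

Set 145 - 2Q = 62.5 + 5Q, which gives 82.5 = 7Q, so Q* = 11.7857 and P* = 145 - 2(11.7857) = 121.4286.
Producer surplus is the triangle above supply below P*: (1/2)(11.7857)(121.4286 - 62.5) = (1/2)(11.7857)(58.9286) = 347.2577.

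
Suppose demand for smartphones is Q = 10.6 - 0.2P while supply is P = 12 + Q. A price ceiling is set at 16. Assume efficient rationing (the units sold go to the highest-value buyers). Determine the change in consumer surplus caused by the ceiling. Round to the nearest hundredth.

-8.74

Rewriting demand in inverse form: P = 53 - 5Q.
Without the control, 53 - 5Q = 12 + Q so Q* = 6.8333 and P* = 18.8333.
At the ceiling price 16, quantity supplied is (16 - 12)/1 = 4; supply is the short side, so Q = 4 trades at P = 16.
CS goes from (1/2)(6.8333)(34.1667) = 116.7361 to 108 (computed as (53 - 16)(4) - (1/2)(5)(4)^2), a change of -8.7361.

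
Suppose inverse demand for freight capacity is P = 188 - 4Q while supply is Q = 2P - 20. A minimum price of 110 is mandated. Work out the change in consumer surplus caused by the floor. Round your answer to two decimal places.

-2368.78

Rewriting supply in inverse form: P = 10 + 0.5Q.
Free-market equilibrium: 188 - 4Q = 10 + 0.5Q gives Q* = 39.5556, P* = 29.7778.
At the floor price 110, quantity demanded is (188 - 110)/4 = 19.5; demand is the short side, so Q = 19.5 trades at P = 110.
CS goes from (1/2)(39.5556)(158.2222) = 3129.284 to 760.5 (computed as (188 - 110)(19.5) - (1/2)(4)(19.5)^2), a change of -2368.784.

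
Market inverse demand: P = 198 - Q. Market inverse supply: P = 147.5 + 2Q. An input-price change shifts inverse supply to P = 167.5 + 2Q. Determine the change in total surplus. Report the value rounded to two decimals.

Initial equilibrium: Q_0 = 16.8333, P_0 = 181.1667; CS_0 = (1/2)(16.8333)(16.8333) = 141.6806, PS_0 = (1/2)(16.8333)(33.6667) = 283.3611.
New equilibrium: 198 - Q = 167.5 + 2Q gives Q_1 = 10.1667, P_1 = 187.8333; CS_1 = 51.6806, PS_1 = 103.3611.
Change in total surplus = (51.6806 + 103.3611) - (141.6806 + 283.3611) = -270.

-270.00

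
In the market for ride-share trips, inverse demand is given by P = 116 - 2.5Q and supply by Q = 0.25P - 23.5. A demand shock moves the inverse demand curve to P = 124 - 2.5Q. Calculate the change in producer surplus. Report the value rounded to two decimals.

19.69

Rewriting supply in inverse form: P = 94 + 4Q.
Initial equilibrium: Q_0 = 3.3846, P_0 = 107.5385; CS_0 = (1/2)(3.3846)(8.4615) = 14.3195, PS_0 = (1/2)(3.3846)(13.5385) = 22.9112.
New equilibrium: 124 - 2.5Q = 94 + 4Q gives Q_1 = 4.6154, P_1 = 112.4615; CS_1 = 26.6272, PS_1 = 42.6036.
Change in producer surplus = 42.6036 - 22.9112 = 19.6923.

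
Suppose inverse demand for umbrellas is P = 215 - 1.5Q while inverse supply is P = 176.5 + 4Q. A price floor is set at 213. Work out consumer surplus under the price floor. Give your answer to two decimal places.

Free-market equilibrium: 215 - 1.5Q = 176.5 + 4Q gives Q* = 7, P* = 204.5.
At P = 213, buyers demand (215 - 213)/1.5 = 1.3333 while sellers would supply more, so the quantity traded is 1.3333 at price 213.
CS is the triangle under demand above 213: (1/2)(1.3333)(215 - 213) = 1.3333.

1.33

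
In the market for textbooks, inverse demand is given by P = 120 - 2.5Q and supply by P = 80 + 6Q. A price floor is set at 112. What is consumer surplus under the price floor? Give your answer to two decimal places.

Free-market equilibrium: 120 - 2.5Q = 80 + 6Q gives Q* = 4.7059, P* = 108.2353.
At P = 112, buyers demand (120 - 112)/2.5 = 3.2 while sellers would supply more, so the quantity traded is 3.2 at price 112.
CS is the triangle under demand above 112: (1/2)(3.2)(120 - 112) = 12.8.

12.80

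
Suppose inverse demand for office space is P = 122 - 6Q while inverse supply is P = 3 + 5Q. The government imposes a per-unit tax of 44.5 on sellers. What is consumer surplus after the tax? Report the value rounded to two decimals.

137.61

Pre-tax equilibrium: 122 - 6Q = 3 + 5Q gives Q* = 10.8182, P* = 57.0909.
A tax on sellers shifts supply up by 44.5: 122 - 6Q = 3 + 5Q + 44.5, so Q_t = 6.7727. Buyers pay P_b = 81.3636; sellers receive P_s = P_b - 44.5 = 36.8636.
CS = (1/2)(Q_t)(122 - P_b) = (1/2)(6.7727)(40.6364) = 137.6095.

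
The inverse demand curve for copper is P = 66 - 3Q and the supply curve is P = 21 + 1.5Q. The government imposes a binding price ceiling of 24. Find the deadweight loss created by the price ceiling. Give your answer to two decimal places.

144.00

Without the control, 66 - 3Q = 21 + 1.5Q so Q* = 10 and P* = 36.
At P = 24, sellers supply (24 - 21)/1.5 = 2 while buyers want more, so the quantity traded is 2 at price 24.
The lost-trades triangle has base Q* - 2 = 8 and height equal to the gap between the curves at Q = 2, which is 60 - 24 = 36. DWL = (1/2)(8)(36) = 144.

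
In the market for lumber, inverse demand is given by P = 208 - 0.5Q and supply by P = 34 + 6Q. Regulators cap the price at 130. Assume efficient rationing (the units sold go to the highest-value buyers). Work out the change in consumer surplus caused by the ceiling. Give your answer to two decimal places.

1004.85

Free-market equilibrium: 208 - 0.5Q = 34 + 6Q gives Q* = 26.7692, P* = 194.6154.
At P = 130, sellers supply (130 - 34)/6 = 16 while buyers want more, so the quantity traded is 16 at price 130.
CS goes from (1/2)(26.7692)(13.3846) = 179.1479 to 1184 (computed as (208 - 130)(16) - (1/2)(0.5)(16)^2), a change of 1004.8521.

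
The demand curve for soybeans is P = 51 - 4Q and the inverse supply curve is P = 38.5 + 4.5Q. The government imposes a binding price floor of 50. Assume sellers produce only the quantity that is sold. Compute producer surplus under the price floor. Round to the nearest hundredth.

Free-market equilibrium: 51 - 4Q = 38.5 + 4.5Q gives Q* = 1.4706, P* = 45.1176.
At P = 50, buyers demand (51 - 50)/4 = 0.25 while sellers would supply more, so the quantity traded is 0.25 at price 50.
The supply price at Q = 0.25 is 39.625. PS is the trapezoid between 50 and supply over [0, 0.25]: (1/2)[(50 - 38.5) + (50 - 39.625)](0.25) = 2.7344.

2.73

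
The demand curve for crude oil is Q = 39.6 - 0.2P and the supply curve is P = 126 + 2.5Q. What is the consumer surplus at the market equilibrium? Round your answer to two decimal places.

Rewriting demand in inverse form: P = 198 - 5Q.
Set 198 - 5Q = 126 + 2.5Q, which gives 72 = 7.5Q, so Q* = 9.6 and P* = 198 - 5(9.6) = 150.
Consumer surplus is the triangle under demand above P*: (1/2)(9.6)(198 - 150) = (1/2)(9.6)(48) = 230.4.

230.40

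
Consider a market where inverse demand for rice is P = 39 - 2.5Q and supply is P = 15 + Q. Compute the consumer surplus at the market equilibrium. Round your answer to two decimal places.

58.78

Equilibrium: 39 - 2.5Q = 15 + Q, so Q* = 6.8571 and P* = 21.8571.
The demand choke price is 39, so CS = (1/2)(Q*)(39 - P*) = (1/2)(6.8571)(17.1429) = 58.7755.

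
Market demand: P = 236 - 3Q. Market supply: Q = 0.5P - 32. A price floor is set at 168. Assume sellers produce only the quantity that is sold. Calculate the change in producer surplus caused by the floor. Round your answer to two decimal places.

660.20

Rewriting supply in inverse form: P = 64 + 2Q.
Free-market equilibrium: 236 - 3Q = 64 + 2Q gives Q* = 34.4, P* = 132.8.
At P = 168, buyers demand (236 - 168)/3 = 22.6667 while sellers would supply more, so the quantity traded is 22.6667 at price 168.
PS goes from (1/2)(34.4)(68.8) = 1183.36 to 1843.5556 (computed as (168 - 64)(22.6667) - (1/2)(2)(22.6667)^2), a change of 660.1956.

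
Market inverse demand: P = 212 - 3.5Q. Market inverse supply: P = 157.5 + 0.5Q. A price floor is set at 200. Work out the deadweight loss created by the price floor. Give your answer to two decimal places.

Free-market equilibrium: 212 - 3.5Q = 157.5 + 0.5Q gives Q* = 13.625, P* = 164.3125.
At the floor price 200, quantity demanded is (212 - 200)/3.5 = 3.4286; demand is the short side, so Q = 3.4286 trades at P = 200.
The lost-trades triangle has base Q* - 3.4286 = 10.1964 and height equal to the gap between the curves at Q = 3.4286, which is 200 - 159.2143 = 40.7857. DWL = (1/2)(10.1964)(40.7857) = 207.9343.

207.93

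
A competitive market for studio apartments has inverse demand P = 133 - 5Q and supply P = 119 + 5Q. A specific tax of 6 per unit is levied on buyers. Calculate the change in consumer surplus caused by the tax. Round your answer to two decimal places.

Without the tax, 133 - 5Q = 119 + 5Q so Q* = 1.4 and P* = 126.
A tax on buyers shifts demand down by 6: (133 - 6) - 5Q = 119 + 5Q, so Q_t = 0.8. Buyers pay P_b = 129; sellers receive P_s = P_b - 6 = 123.
Consumers lose the trapezoid between P* and P_b out to Q_t plus the triangle from Q_t to Q*: change in CS = 1.6 - 4.9 = -3.3.

-3.30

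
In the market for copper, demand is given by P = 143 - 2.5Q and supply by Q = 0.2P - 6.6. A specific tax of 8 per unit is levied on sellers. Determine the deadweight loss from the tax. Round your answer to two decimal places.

Rewriting supply in inverse form: P = 33 + 5Q.
Without the tax, 143 - 2.5Q = 33 + 5Q so Q* = 14.6667 and P* = 106.3333.
With the tax, sellers need 8 more per unit: 143 - 2.5Q = 33 + 5Q + 8, so Q_t = 13.6. Buyers pay P_b = 109; sellers receive P_s = P_b - 8 = 101.
The welfare triangle lost has base Q* - Q_t = 1.0667 and height t = 8, so DWL = (1/2)(1.0667)(8) = 4.2667.

4.27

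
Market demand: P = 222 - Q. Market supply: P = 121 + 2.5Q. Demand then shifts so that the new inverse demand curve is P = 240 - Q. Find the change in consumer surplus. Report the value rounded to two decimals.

Initial equilibrium: Q_0 = 28.8571, P_0 = 193.1429; CS_0 = (1/2)(28.8571)(28.8571) = 416.3673, PS_0 = (1/2)(28.8571)(72.1429) = 1040.9184.
New equilibrium: 240 - Q = 121 + 2.5Q gives Q_1 = 34, P_1 = 206; CS_1 = 578, PS_1 = 1445.
Change in consumer surplus = 578 - 416.3673 = 161.6327.

161.63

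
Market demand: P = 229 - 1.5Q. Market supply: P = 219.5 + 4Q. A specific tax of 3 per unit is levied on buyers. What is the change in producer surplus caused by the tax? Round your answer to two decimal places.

-3.17

Pre-tax equilibrium: 229 - 1.5Q = 219.5 + 4Q gives Q* = 1.7273, P* = 226.4091.
A tax on buyers shifts demand down by 3: (229 - 3) - 1.5Q = 219.5 + 4Q, so Q_t = 1.1818. Buyers pay P_b = 227.2273; sellers receive P_s = P_b - 3 = 224.2273.
PS falls from (1/2)(1.7273)(6.9091) = 5.9669 to (1/2)(1.1818)(4.7273) = 2.7934, a change of -3.1736.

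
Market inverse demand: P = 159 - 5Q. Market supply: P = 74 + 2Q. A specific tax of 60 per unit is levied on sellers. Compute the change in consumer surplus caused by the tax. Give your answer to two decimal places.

Without the tax, 159 - 5Q = 74 + 2Q so Q* = 12.1429 and P* = 98.2857.
A tax on sellers shifts supply up by 60: 159 - 5Q = 74 + 2Q + 60, so Q_t = 3.5714. Buyers pay P_b = 141.1429; sellers receive P_s = P_b - 60 = 81.1429.
CS falls from (1/2)(12.1429)(60.7143) = 368.6224 to (1/2)(3.5714)(17.8571) = 31.8878, a change of -336.7347.

-336.73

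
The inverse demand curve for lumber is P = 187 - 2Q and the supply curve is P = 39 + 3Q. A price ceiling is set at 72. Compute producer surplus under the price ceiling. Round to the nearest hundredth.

Without the control, 187 - 2Q = 39 + 3Q so Q* = 29.6 and P* = 127.8.
At the ceiling price 72, quantity supplied is (72 - 39)/3 = 11; supply is the short side, so Q = 11 trades at P = 72.
PS is the triangle above supply below 72: (1/2)(11)(72 - 39) = 181.5.

181.50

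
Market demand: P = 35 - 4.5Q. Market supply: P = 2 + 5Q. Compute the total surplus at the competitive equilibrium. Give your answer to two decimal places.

57.32

Set 35 - 4.5Q = 2 + 5Q, which gives 33 = 9.5Q, so Q* = 3.4737 and P* = 35 - 4.5(3.4737) = 19.3684.
CS = (1/2)(3.4737)(15.6316) = 27.1496 and PS = (1/2)(3.4737)(17.3684) = 30.1662, so total surplus = 57.3158.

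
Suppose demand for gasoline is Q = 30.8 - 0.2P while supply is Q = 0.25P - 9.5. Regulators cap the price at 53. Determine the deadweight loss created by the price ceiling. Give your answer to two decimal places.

Rewriting demand in inverse form: P = 154 - 5Q.
Rewriting supply in inverse form: P = 38 + 4Q.
Without the control, 154 - 5Q = 38 + 4Q so Q* = 12.8889 and P* = 89.5556.
At P = 53, sellers supply (53 - 38)/4 = 3.75 while buyers want more, so the quantity traded is 3.75 at price 53.
At Q = 3.75 the demand price is 135.25 and the supply price is 53. Deadweight loss is the triangle between the curves from 3.75 to 12.8889: (1/2)(135.25 - 53)(12.8889 - 3.75) = 375.8368.

375.84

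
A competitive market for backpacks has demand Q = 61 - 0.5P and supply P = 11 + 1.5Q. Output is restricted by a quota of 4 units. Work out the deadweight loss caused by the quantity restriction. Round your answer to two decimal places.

Rewriting demand in inverse form: P = 122 - 2Q.
Unrestricted equilibrium: Q* = (122 - 11)/(2 + 1.5) = 31.7143.
At Q = 4 the demand price is 122 - 2(4) = 114 and the supply price is 11 + 1.5(4) = 17.
Deadweight loss is the triangle between the curves from 4 to 31.7143: (1/2)(114 - 17)(31.7143 - 4) = 1344.1429.

1344.14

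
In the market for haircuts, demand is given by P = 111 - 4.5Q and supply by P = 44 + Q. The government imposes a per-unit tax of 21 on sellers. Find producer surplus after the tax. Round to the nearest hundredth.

Without the tax, 111 - 4.5Q = 44 + Q so Q* = 12.1818 and P* = 56.1818.
A tax on sellers shifts supply up by 21: 111 - 4.5Q = 44 + Q + 21, so Q_t = 8.3636. Buyers pay P_b = 73.3636; sellers receive P_s = P_b - 21 = 52.3636.
PS = (1/2)(Q_t)(P_s - 44) = (1/2)(8.3636)(8.3636) = 34.9752.

34.98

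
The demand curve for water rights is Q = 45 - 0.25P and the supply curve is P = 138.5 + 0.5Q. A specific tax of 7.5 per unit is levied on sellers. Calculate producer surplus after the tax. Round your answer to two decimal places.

Rewriting demand in inverse form: P = 180 - 4Q.
Pre-tax equilibrium: 180 - 4Q = 138.5 + 0.5Q gives Q* = 9.2222, P* = 143.1111.
A tax on sellers shifts supply up by 7.5: 180 - 4Q = 138.5 + 0.5Q + 7.5, so Q_t = 7.5556. Buyers pay P_b = 149.7778; sellers receive P_s = P_b - 7.5 = 142.2778.
Producer surplus is the triangle above supply below P_s: (1/2)(7.5556)(142.2778 - 138.5) = 14.2716.

14.27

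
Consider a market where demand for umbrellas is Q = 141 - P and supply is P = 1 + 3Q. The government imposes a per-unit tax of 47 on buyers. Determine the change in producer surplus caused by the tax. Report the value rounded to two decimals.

Rewriting demand in inverse form: P = 141 - Q.
Pre-tax equilibrium: 141 - Q = 1 + 3Q gives Q* = 35, P* = 106.
With the tax, buyers' net willingness to pay falls by 47: (141 - 47) - Q = 1 + 3Q, so Q_t = 23.25. Buyers pay P_b = 117.75; sellers receive P_s = P_b - 47 = 70.75.
Producers lose the trapezoid between P_s and P* out to Q_t plus the triangle from Q_t to Q*: change in PS = 810.8438 - 1837.5 = -1026.6562.

-1026.66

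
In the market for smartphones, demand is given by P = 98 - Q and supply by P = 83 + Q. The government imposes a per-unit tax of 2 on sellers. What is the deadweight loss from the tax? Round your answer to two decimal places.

1.00

Pre-tax equilibrium: 98 - Q = 83 + Q gives Q* = 7.5, P* = 90.5.
A tax on sellers shifts supply up by 2: 98 - Q = 83 + Q + 2, so Q_t = 6.5. Buyers pay P_b = 91.5; sellers receive P_s = P_b - 2 = 89.5.
The welfare triangle lost has base Q* - Q_t = 1 and height t = 2, so DWL = (1/2)(1)(2) = 1.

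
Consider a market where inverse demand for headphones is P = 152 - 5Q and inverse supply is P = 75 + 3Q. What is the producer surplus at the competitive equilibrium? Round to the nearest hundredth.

138.96

Setting demand equal to supply, 77 = 8Q, so Q* = 9.625 and P* = 103.875.
PS is the area between P* and the supply curve from 0 to Q*: (1/2)(9.625)(28.875) = 138.9609.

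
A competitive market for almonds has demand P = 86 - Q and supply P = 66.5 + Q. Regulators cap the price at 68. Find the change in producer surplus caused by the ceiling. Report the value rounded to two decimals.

Without the control, 86 - Q = 66.5 + Q so Q* = 9.75 and P* = 76.25.
At the ceiling price 68, quantity supplied is (68 - 66.5)/1 = 1.5; supply is the short side, so Q = 1.5 trades at P = 68.
PS goes from (1/2)(9.75)(9.75) = 47.5312 to 1.125 (computed as (68 - 66.5)(1.5) - (1/2)(1)(1.5)^2), a change of -46.4062.

-46.41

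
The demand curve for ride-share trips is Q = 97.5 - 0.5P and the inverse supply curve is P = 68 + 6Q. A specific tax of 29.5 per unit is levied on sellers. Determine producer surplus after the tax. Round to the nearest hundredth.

Rewriting demand in inverse form: P = 195 - 2Q.
Without the tax, 195 - 2Q = 68 + 6Q so Q* = 15.875 and P* = 163.25.
With the tax, sellers need 29.5 more per unit: 195 - 2Q = 68 + 6Q + 29.5, so Q_t = 12.1875. Buyers pay P_b = 170.625; sellers receive P_s = P_b - 29.5 = 141.125.
PS = (1/2)(Q_t)(P_s - 68) = (1/2)(12.1875)(73.125) = 445.6055.

445.61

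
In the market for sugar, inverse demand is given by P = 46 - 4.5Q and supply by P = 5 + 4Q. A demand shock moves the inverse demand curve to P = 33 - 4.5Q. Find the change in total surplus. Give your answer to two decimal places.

Initial equilibrium: Q_0 = 4.8235, P_0 = 24.2941; CS_0 = (1/2)(4.8235)(21.7059) = 52.3495, PS_0 = (1/2)(4.8235)(19.2941) = 46.5329.
New equilibrium: 33 - 4.5Q = 5 + 4Q gives Q_1 = 3.2941, P_1 = 18.1765; CS_1 = 24.4152, PS_1 = 21.7024.
Change in total surplus = (24.4152 + 21.7024) - (52.3495 + 46.5329) = -52.7647.

-52.76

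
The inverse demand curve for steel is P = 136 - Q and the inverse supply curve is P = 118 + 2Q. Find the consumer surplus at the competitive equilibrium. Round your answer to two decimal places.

18.00

Setting demand equal to supply, 18 = 3Q, so Q* = 6 and P* = 130.
The demand choke price is 136, so CS = (1/2)(Q*)(136 - P*) = (1/2)(6)(6) = 18.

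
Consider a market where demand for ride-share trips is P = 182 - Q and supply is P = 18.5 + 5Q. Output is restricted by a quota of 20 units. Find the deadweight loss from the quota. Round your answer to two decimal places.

157.69

Unrestricted equilibrium: Q* = (182 - 18.5)/(1 + 5) = 27.25.
At Q = 20 the demand price is 182 - (20) = 162 and the supply price is 18.5 + 5(20) = 118.5.
DWL = (1/2)(gap between curves at 20) x (Q* - 20) = (1/2)(43.5)(7.25) = 157.6875.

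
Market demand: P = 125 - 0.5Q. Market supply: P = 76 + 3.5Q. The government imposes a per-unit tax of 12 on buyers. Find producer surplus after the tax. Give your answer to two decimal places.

149.73

Without the tax, 125 - 0.5Q = 76 + 3.5Q so Q* = 12.25 and P* = 118.875.
With the tax, buyers' net willingness to pay falls by 12: (125 - 12) - 0.5Q = 76 + 3.5Q, so Q_t = 9.25. Buyers pay P_b = 120.375; sellers receive P_s = P_b - 12 = 108.375.
Producer surplus is the triangle above supply below P_s: (1/2)(9.25)(108.375 - 76) = 149.7344.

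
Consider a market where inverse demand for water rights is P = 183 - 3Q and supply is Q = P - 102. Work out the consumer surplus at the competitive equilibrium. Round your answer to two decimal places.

Rewriting supply in inverse form: P = 102 + Q.
Equilibrium: 183 - 3Q = 102 + Q, so Q* = 20.25 and P* = 122.25.
The demand choke price is 183, so CS = (1/2)(Q*)(183 - P*) = (1/2)(20.25)(60.75) = 615.0938.

615.09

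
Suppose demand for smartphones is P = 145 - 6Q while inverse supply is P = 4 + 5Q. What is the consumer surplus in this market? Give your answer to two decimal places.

492.92

Set 145 - 6Q = 4 + 5Q, which gives 141 = 11Q, so Q* = 12.8182 and P* = 145 - 6(12.8182) = 68.0909.
Consumer surplus is the triangle under demand above P*: (1/2)(12.8182)(145 - 68.0909) = (1/2)(12.8182)(76.9091) = 492.9174.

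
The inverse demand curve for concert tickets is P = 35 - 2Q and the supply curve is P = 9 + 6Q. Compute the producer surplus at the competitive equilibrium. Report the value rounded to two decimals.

31.69

Setting demand equal to supply, 26 = 8Q, so Q* = 3.25 and P* = 28.5.
The supply curve's price intercept is 9, so PS = (1/2)(Q*)(P* - 9) = (1/2)(3.25)(19.5) = 31.6875.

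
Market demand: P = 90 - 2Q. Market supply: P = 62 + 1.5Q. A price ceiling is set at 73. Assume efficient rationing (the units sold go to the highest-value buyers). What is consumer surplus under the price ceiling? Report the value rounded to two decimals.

Free-market equilibrium: 90 - 2Q = 62 + 1.5Q gives Q* = 8, P* = 74.
At P = 73, sellers supply (73 - 62)/1.5 = 7.3333 while buyers want more, so the quantity traded is 7.3333 at price 73.
The demand price at Q = 7.3333 is 75.3333. CS is the trapezoid between demand and 73 over [0, 7.3333]: (1/2)[(90 - 73) + (75.3333 - 73)](7.3333) = 70.8889.

70.89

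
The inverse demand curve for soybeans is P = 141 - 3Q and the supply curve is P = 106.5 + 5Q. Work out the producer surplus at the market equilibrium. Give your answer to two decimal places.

46.49

Equilibrium: 141 - 3Q = 106.5 + 5Q, so Q* = 4.3125 and P* = 128.0625.
PS is the area between P* and the supply curve from 0 to Q*: (1/2)(4.3125)(21.5625) = 46.4941.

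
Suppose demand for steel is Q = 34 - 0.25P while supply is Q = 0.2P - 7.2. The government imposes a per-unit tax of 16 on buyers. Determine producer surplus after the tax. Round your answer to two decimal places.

Rewriting demand in inverse form: P = 136 - 4Q.
Rewriting supply in inverse form: P = 36 + 5Q.
Without the tax, 136 - 4Q = 36 + 5Q so Q* = 11.1111 and P* = 91.5556.
A tax on buyers shifts demand down by 16: (136 - 16) - 4Q = 36 + 5Q, so Q_t = 9.3333. Buyers pay P_b = 98.6667; sellers receive P_s = P_b - 16 = 82.6667.
PS = (1/2)(Q_t)(P_s - 36) = (1/2)(9.3333)(46.6667) = 217.7778.

217.78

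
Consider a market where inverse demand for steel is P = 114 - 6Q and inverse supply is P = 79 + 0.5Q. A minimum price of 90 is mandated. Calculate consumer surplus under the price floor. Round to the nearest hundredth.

Free-market equilibrium: 114 - 6Q = 79 + 0.5Q gives Q* = 5.3846, P* = 81.6923.
At P = 90, buyers demand (114 - 90)/6 = 4 while sellers would supply more, so the quantity traded is 4 at price 90.
CS is the triangle under demand above 90: (1/2)(4)(114 - 90) = 48.

48.00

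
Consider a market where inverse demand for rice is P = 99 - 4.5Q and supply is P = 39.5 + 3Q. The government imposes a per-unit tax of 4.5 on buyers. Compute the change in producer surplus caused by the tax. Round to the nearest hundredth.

-13.74

Pre-tax equilibrium: 99 - 4.5Q = 39.5 + 3Q gives Q* = 7.9333, P* = 63.3.
A tax on buyers shifts demand down by 4.5: (99 - 4.5) - 4.5Q = 39.5 + 3Q, so Q_t = 7.3333. Buyers pay P_b = 66; sellers receive P_s = P_b - 4.5 = 61.5.
PS falls from (1/2)(7.9333)(23.8) = 94.4067 to (1/2)(7.3333)(22) = 80.6667, a change of -13.74.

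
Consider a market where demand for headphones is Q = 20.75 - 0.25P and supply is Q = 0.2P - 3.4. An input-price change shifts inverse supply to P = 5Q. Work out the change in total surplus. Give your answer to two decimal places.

Rewriting demand in inverse form: P = 83 - 4Q.
Rewriting supply in inverse form: P = 17 + 5Q.
Initial equilibrium: Q_0 = 7.3333, P_0 = 53.6667; CS_0 = (1/2)(7.3333)(29.3333) = 107.5556, PS_0 = (1/2)(7.3333)(36.6667) = 134.4444.
New equilibrium: 83 - 4Q = 5Q gives Q_1 = 9.2222, P_1 = 46.1111; CS_1 = 170.0988, PS_1 = 212.6235.
Change in total surplus = (170.0988 + 212.6235) - (107.5556 + 134.4444) = 140.7222.

140.72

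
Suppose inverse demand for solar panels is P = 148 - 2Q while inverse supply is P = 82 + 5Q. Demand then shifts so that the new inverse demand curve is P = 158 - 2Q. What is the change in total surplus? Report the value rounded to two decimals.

101.43

Initial equilibrium: Q_0 = 9.4286, P_0 = 129.1429; CS_0 = (1/2)(9.4286)(18.8571) = 88.898, PS_0 = (1/2)(9.4286)(47.1429) = 222.2449.
New equilibrium: 158 - 2Q = 82 + 5Q gives Q_1 = 10.8571, P_1 = 136.2857; CS_1 = 117.8776, PS_1 = 294.6939.
Change in total surplus = (117.8776 + 294.6939) - (88.898 + 222.2449) = 101.4286.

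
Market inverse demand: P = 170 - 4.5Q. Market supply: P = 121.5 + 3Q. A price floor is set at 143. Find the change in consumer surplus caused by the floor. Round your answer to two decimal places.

-13.09

Without the control, 170 - 4.5Q = 121.5 + 3Q so Q* = 6.4667 and P* = 140.9.
At P = 143, buyers demand (170 - 143)/4.5 = 6 while sellers would supply more, so the quantity traded is 6 at price 143.
CS goes from (1/2)(6.4667)(29.1) = 94.09 to 81 (computed as (170 - 143)(6) - (1/2)(4.5)(6)^2), a change of -13.09.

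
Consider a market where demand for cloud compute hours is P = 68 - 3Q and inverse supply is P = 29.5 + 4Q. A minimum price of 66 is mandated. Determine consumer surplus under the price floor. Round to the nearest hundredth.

Free-market equilibrium: 68 - 3Q = 29.5 + 4Q gives Q* = 5.5, P* = 51.5.
At P = 66, buyers demand (68 - 66)/3 = 0.6667 while sellers would supply more, so the quantity traded is 0.6667 at price 66.
CS is the triangle under demand above 66: (1/2)(0.6667)(68 - 66) = 0.6667.

0.67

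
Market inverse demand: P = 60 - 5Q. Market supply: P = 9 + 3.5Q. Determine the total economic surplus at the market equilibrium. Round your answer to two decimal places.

Setting demand equal to supply, 51 = 8.5Q, so Q* = 6 and P* = 30.
CS = (1/2)(6)(30) = 90 and PS = (1/2)(6)(21) = 63, so total surplus = 153.

153.00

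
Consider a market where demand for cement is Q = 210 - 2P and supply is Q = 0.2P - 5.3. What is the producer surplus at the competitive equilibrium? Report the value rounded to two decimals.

509.28

Rewriting demand in inverse form: P = 105 - 0.5Q.
Rewriting supply in inverse form: P = 26.5 + 5Q.
Equilibrium: 105 - 0.5Q = 26.5 + 5Q, so Q* = 14.2727 and P* = 97.8636.
The supply curve's price intercept is 26.5, so PS = (1/2)(Q*)(P* - 26.5) = (1/2)(14.2727)(71.3636) = 509.2769.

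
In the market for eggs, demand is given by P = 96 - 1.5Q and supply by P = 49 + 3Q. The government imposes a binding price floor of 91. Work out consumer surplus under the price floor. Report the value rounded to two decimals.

8.33

Without the control, 96 - 1.5Q = 49 + 3Q so Q* = 10.4444 and P* = 80.3333.
At P = 91, buyers demand (96 - 91)/1.5 = 3.3333 while sellers would supply more, so the quantity traded is 3.3333 at price 91.
CS is the triangle under demand above 91: (1/2)(3.3333)(96 - 91) = 8.3333.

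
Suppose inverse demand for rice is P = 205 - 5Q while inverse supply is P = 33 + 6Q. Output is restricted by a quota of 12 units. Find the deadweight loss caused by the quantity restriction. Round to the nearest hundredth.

72.73

Without the quota, 205 - 5Q = 33 + 6Q gives Q* = 15.6364.
At Q = 12 the demand price is 205 - 5(12) = 145 and the supply price is 33 + 6(12) = 105.
Deadweight loss is the triangle between the curves from 12 to 15.6364: (1/2)(145 - 105)(15.6364 - 12) = 72.7273.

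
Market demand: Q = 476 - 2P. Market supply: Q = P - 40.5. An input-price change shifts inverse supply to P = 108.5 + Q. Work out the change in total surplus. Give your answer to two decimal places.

Rewriting demand in inverse form: P = 238 - 0.5Q.
Rewriting supply in inverse form: P = 40.5 + Q.
Initial equilibrium: Q_0 = 131.6667, P_0 = 172.1667; CS_0 = (1/2)(131.6667)(65.8333) = 4334.0278, PS_0 = (1/2)(131.6667)(131.6667) = 8668.0556.
New equilibrium: 238 - 0.5Q = 108.5 + Q gives Q_1 = 86.3333, P_1 = 194.8333; CS_1 = 1863.3611, PS_1 = 3726.7222.
Change in total surplus = (1863.3611 + 3726.7222) - (4334.0278 + 8668.0556) = -7412.

-7412.00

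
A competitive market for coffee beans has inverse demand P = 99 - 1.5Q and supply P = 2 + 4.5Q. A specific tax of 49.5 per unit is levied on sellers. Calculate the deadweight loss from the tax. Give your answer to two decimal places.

204.19

Without the tax, 99 - 1.5Q = 2 + 4.5Q so Q* = 16.1667 and P* = 74.75.
A tax on sellers shifts supply up by 49.5: 99 - 1.5Q = 2 + 4.5Q + 49.5, so Q_t = 7.9167. Buyers pay P_b = 87.125; sellers receive P_s = P_b - 49.5 = 37.625.
Deadweight loss is the triangle between the curves from Q_t to Q*: (1/2)(16.1667 - 7.9167)(49.5) = 204.1875.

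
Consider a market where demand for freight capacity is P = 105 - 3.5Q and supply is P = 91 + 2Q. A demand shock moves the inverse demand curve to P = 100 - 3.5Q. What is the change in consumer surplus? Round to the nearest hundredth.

Initial equilibrium: Q_0 = 2.5455, P_0 = 96.0909; CS_0 = (1/2)(2.5455)(8.9091) = 11.3388, PS_0 = (1/2)(2.5455)(5.0909) = 6.4793.
New equilibrium: 100 - 3.5Q = 91 + 2Q gives Q_1 = 1.6364, P_1 = 94.2727; CS_1 = 4.686, PS_1 = 2.6777.
Change in consumer surplus = 4.686 - 11.3388 = -6.6529.

-6.65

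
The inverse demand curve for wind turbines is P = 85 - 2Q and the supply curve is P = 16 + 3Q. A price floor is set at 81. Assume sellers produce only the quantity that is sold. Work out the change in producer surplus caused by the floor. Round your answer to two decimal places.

Without the control, 85 - 2Q = 16 + 3Q so Q* = 13.8 and P* = 57.4.
At the floor price 81, quantity demanded is (85 - 81)/2 = 2; demand is the short side, so Q = 2 trades at P = 81.
PS goes from (1/2)(13.8)(41.4) = 285.66 to 124 (computed as (81 - 16)(2) - (1/2)(3)(2)^2), a change of -161.66.

-161.66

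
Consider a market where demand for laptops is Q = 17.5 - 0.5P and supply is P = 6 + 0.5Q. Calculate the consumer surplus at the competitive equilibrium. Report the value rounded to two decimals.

Rewriting demand in inverse form: P = 35 - 2Q.
Setting demand equal to supply, 29 = 2.5Q, so Q* = 11.6 and P* = 11.8.
Consumer surplus is the triangle under demand above P*: (1/2)(11.6)(35 - 11.8) = (1/2)(11.6)(23.2) = 134.56.

134.56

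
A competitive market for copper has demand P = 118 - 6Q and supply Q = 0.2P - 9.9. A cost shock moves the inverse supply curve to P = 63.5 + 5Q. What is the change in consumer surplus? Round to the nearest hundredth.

Rewriting supply in inverse form: P = 49.5 + 5Q.
Initial equilibrium: Q_0 = 6.2273, P_0 = 80.6364; CS_0 = (1/2)(6.2273)(37.3636) = 116.3368, PS_0 = (1/2)(6.2273)(31.1364) = 96.9473.
New equilibrium: 118 - 6Q = 63.5 + 5Q gives Q_1 = 4.9545, P_1 = 88.2727; CS_1 = 73.6426, PS_1 = 61.3688.
Change in consumer surplus = 73.6426 - 116.3368 = -42.6942.

-42.69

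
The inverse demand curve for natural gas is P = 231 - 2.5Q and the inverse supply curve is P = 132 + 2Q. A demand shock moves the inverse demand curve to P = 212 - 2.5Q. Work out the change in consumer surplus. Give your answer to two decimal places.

-209.94

Initial equilibrium: Q_0 = 22, P_0 = 176; CS_0 = (1/2)(22)(55) = 605, PS_0 = (1/2)(22)(44) = 484.
New equilibrium: 212 - 2.5Q = 132 + 2Q gives Q_1 = 17.7778, P_1 = 167.5556; CS_1 = 395.0617, PS_1 = 316.0494.
Change in consumer surplus = 395.0617 - 605 = -209.9383.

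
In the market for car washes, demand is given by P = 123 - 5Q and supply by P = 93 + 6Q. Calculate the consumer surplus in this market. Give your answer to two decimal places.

18.60

Equilibrium: 123 - 5Q = 93 + 6Q, so Q* = 2.7273 and P* = 109.3636.
Consumer surplus is the triangle under demand above P*: (1/2)(2.7273)(123 - 109.3636) = (1/2)(2.7273)(13.6364) = 18.595.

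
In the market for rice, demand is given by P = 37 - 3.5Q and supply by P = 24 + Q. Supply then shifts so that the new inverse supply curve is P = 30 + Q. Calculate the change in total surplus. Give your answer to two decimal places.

Initial equilibrium: Q_0 = 2.8889, P_0 = 26.8889; CS_0 = (1/2)(2.8889)(10.1111) = 14.6049, PS_0 = (1/2)(2.8889)(2.8889) = 4.1728.
New equilibrium: 37 - 3.5Q = 30 + Q gives Q_1 = 1.5556, P_1 = 31.5556; CS_1 = 4.2346, PS_1 = 1.2099.
Change in total surplus = (4.2346 + 1.2099) - (14.6049 + 4.1728) = -13.3333.

-13.33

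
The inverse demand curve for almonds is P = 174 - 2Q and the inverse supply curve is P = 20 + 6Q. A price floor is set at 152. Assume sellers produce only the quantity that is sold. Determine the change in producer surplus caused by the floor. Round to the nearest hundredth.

-22.69

Free-market equilibrium: 174 - 2Q = 20 + 6Q gives Q* = 19.25, P* = 135.5.
At P = 152, buyers demand (174 - 152)/2 = 11 while sellers would supply more, so the quantity traded is 11 at price 152.
PS goes from (1/2)(19.25)(115.5) = 1111.6875 to 1089 (computed as (152 - 20)(11) - (1/2)(6)(11)^2), a change of -22.6875.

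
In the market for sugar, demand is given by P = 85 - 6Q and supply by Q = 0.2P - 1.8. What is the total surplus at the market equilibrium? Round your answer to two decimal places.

Rewriting supply in inverse form: P = 9 + 5Q.
Set 85 - 6Q = 9 + 5Q, which gives 76 = 11Q, so Q* = 6.9091 and P* = 85 - 6(6.9091) = 43.5455.
Total surplus is the full triangle between the curves from 0 to Q*: (1/2)(6.9091)(85 - 9) = 262.5455.

262.55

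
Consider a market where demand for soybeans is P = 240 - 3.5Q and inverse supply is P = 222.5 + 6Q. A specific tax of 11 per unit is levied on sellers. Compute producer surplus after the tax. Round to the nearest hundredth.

Without the tax, 240 - 3.5Q = 222.5 + 6Q so Q* = 1.8421 and P* = 233.5526.
A tax on sellers shifts supply up by 11: 240 - 3.5Q = 222.5 + 6Q + 11, so Q_t = 0.6842. Buyers pay P_b = 237.6053; sellers receive P_s = P_b - 11 = 226.6053.
Producer surplus is the triangle above supply below P_s: (1/2)(0.6842)(226.6053 - 222.5) = 1.4044.

1.40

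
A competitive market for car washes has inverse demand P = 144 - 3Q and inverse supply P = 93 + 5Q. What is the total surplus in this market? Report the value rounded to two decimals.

Equilibrium: 144 - 3Q = 93 + 5Q, so Q* = 6.375 and P* = 124.875.
CS = (1/2)(6.375)(19.125) = 60.9609 and PS = (1/2)(6.375)(31.875) = 101.6016, so total surplus = 162.5625.

162.56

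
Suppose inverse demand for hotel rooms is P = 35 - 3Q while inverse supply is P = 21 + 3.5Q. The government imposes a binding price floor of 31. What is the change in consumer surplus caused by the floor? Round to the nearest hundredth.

-4.29

Without the control, 35 - 3Q = 21 + 3.5Q so Q* = 2.1538 and P* = 28.5385.
At the floor price 31, quantity demanded is (35 - 31)/3 = 1.3333; demand is the short side, so Q = 1.3333 trades at P = 31.
CS goes from (1/2)(2.1538)(6.4615) = 6.9586 to 2.6667 (computed as (35 - 31)(1.3333) - (1/2)(3)(1.3333)^2), a change of -4.2919.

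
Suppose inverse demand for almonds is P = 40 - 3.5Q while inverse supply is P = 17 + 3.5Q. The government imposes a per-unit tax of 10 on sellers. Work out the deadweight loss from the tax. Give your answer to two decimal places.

Without the tax, 40 - 3.5Q = 17 + 3.5Q so Q* = 3.2857 and P* = 28.5.
A tax on sellers shifts supply up by 10: 40 - 3.5Q = 17 + 3.5Q + 10, so Q_t = 1.8571. Buyers pay P_b = 33.5; sellers receive P_s = P_b - 10 = 23.5.
Deadweight loss is the triangle between the curves from Q_t to Q*: (1/2)(3.2857 - 1.8571)(10) = 7.1429.

7.14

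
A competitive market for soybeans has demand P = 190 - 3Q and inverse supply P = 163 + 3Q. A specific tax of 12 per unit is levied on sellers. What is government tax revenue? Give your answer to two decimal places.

Pre-tax equilibrium: 190 - 3Q = 163 + 3Q gives Q* = 4.5, P* = 176.5.
With the tax, sellers need 12 more per unit: 190 - 3Q = 163 + 3Q + 12, so Q_t = 2.5. Buyers pay P_b = 182.5; sellers receive P_s = P_b - 12 = 170.5.
Tax revenue = t x Q_t = 12 x 2.5 = 30.

30.00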